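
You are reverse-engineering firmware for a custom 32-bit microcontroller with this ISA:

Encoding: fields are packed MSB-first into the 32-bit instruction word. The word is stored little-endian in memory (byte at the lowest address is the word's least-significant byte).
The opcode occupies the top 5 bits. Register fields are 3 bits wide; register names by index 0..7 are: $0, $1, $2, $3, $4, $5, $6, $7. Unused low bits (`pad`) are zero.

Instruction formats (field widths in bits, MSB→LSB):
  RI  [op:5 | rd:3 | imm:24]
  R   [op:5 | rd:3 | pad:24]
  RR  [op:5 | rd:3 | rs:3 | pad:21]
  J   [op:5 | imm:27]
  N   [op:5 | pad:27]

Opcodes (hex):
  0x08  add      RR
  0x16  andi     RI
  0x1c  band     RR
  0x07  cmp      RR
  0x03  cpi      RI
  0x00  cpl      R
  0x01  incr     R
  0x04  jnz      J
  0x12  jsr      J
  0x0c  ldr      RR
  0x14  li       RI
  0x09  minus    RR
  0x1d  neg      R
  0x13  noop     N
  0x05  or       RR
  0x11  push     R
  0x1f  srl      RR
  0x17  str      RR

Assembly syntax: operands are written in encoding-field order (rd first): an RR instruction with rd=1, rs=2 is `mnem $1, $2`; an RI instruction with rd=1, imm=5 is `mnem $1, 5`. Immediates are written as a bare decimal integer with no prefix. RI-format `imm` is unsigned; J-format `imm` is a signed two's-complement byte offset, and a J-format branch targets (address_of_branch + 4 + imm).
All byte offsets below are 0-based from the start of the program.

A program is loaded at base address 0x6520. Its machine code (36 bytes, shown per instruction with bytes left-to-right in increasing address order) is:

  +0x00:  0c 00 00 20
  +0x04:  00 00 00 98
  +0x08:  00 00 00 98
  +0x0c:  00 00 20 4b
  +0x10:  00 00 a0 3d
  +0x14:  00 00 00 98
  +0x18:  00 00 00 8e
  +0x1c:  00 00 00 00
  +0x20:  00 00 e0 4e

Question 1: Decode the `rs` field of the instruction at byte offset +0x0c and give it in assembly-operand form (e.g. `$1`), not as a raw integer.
off 0x0c: read 00 00 20 4b as little → 0x4b200000
  opcode bits[31:27]=0x9: minus/RR
  rd@[26:24]=0x3 ⇒ $3
  rs@[23:21]=0x1 ⇒ $1

$1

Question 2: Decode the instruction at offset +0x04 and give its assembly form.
[04] 00 00 00 98 → 0x98000000
  top 5b → 0x13 → noop [N]

noop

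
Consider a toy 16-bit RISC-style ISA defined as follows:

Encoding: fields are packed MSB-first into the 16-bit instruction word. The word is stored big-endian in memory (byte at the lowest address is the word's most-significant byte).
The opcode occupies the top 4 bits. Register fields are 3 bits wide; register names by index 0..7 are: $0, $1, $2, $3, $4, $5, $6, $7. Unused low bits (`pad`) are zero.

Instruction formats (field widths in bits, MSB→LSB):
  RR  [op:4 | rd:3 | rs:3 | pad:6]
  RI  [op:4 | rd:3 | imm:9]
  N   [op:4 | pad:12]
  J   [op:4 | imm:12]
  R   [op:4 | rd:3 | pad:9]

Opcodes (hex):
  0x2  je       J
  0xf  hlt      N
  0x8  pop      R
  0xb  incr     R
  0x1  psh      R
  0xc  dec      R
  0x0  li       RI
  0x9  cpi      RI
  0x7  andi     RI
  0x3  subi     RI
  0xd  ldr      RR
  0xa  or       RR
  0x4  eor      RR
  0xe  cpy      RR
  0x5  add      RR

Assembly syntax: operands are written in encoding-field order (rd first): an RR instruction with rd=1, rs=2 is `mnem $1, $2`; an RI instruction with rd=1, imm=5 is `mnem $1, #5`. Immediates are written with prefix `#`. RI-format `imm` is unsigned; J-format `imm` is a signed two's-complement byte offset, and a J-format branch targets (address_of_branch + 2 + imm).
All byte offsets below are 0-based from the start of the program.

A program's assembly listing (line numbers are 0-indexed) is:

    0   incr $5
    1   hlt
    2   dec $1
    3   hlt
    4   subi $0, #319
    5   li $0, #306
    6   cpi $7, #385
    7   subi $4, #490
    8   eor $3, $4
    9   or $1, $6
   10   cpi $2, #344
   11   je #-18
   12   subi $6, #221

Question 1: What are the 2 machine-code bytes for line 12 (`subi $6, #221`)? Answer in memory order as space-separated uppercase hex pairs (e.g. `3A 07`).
12. subi fields op=0x3:4|rd=6:3|imm=221:9 → word 3cddh → 3c dd

3C DD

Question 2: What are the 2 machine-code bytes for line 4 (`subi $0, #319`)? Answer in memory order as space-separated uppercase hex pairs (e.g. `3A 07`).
4. subi fields op=0x3:4|rd=0:3|imm=319:9 → word 313fh → 31 3f

31 3F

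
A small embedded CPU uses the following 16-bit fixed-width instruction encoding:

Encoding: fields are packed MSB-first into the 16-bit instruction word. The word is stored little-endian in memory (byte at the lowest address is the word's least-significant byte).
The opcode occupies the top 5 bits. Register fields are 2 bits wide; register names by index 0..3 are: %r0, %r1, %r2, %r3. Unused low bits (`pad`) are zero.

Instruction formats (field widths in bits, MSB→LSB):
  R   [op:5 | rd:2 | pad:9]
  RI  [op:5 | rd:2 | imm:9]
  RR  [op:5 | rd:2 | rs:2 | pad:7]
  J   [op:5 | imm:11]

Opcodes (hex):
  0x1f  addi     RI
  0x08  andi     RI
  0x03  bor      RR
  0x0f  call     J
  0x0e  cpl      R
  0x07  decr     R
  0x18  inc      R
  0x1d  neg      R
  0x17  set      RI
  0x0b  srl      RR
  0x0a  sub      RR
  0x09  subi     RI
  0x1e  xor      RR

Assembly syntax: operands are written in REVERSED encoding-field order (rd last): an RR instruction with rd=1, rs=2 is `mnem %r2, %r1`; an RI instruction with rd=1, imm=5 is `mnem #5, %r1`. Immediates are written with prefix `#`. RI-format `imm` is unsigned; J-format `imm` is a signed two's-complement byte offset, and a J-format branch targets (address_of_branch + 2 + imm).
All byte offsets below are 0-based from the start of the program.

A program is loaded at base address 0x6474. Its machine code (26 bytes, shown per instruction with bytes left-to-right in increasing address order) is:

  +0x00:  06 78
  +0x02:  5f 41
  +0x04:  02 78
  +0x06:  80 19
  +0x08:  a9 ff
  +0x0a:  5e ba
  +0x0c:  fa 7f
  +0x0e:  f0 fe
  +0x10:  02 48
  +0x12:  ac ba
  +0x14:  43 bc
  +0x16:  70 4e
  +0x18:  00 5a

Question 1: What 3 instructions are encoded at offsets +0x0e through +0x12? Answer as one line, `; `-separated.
off 0x0e: read f0 fe as little → 0xfef0
  op=0xfef0>>11=0x1f ⇒ addi (RI)
  rd: (w>>9)&0x3=0x3 → %r3
  imm: (w>>0)&0x1ff=0xf0 → #240
off 0x10: read 02 48 as little → 0x4802
  op=0x4802>>11=0x9 ⇒ subi (RI)
  rd: (w>>9)&0x3=0x0 → %r0
  imm: (w>>0)&0x1ff=0x2 → #2
off 0x12: read ac ba as little → 0xbaac
  op=0xbaac>>11=0x17 ⇒ set (RI)
  rd: (w>>9)&0x3=0x1 → %r1
  imm: (w>>0)&0x1ff=0xac → #172

addi #240, %r3; subi #2, %r0; set #172, %r1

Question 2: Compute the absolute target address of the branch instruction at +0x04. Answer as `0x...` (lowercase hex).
+0x04: 02 78 ⇒ word 0x7802 (little)
  op=0x7802>>11=0xf ⇒ call (J)
  imm@[10:0]=0x2 ⇒ #2
  target = base 0x6474 + off 0x04 + 2 + imm 2 = 0x647c

0x647c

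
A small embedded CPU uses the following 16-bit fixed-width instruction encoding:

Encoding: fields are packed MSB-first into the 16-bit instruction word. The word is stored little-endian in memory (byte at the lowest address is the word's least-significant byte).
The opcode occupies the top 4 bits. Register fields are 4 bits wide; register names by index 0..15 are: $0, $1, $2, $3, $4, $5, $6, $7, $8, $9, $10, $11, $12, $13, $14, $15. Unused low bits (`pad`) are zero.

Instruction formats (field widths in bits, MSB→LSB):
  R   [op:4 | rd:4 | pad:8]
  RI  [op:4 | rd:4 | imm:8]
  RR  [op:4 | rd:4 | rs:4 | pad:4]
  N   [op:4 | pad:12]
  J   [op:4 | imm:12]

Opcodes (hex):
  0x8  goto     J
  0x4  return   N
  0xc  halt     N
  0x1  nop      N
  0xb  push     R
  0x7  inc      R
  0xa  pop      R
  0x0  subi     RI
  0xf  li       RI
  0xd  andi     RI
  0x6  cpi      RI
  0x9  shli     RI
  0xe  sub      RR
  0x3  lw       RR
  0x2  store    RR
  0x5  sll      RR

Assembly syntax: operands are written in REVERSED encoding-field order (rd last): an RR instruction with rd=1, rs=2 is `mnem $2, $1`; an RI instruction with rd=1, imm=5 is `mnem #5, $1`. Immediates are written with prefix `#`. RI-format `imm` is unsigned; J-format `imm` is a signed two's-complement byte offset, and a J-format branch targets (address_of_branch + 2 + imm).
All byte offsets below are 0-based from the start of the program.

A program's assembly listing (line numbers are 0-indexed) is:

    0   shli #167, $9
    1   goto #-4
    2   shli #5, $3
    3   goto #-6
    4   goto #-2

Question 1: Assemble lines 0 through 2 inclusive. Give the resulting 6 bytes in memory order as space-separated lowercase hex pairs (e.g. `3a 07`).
0. shli fields op=0x9:4|rd=9:4|imm=167:8 → word 99a7h → a7 99
1. goto fields op=0x8:4|imm=-4:12 → word 8ffch → fc 8f
2. shli fields op=0x9:4|rd=3:4|imm=5:8 → word 9305h → 05 93

a7 99 fc 8f 05 93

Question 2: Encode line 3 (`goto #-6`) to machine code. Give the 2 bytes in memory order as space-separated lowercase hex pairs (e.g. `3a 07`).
line 3 (goto): pack op=0x8:4|imm=-6:12 = 0x8ffa; little→ fa 8f

fa 8f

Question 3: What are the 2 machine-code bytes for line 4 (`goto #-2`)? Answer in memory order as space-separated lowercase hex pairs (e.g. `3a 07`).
fe 8f

L4: goto op=0x8:4|imm=-2:12 ⇒ 0x8ffe ⇒ little fe 8f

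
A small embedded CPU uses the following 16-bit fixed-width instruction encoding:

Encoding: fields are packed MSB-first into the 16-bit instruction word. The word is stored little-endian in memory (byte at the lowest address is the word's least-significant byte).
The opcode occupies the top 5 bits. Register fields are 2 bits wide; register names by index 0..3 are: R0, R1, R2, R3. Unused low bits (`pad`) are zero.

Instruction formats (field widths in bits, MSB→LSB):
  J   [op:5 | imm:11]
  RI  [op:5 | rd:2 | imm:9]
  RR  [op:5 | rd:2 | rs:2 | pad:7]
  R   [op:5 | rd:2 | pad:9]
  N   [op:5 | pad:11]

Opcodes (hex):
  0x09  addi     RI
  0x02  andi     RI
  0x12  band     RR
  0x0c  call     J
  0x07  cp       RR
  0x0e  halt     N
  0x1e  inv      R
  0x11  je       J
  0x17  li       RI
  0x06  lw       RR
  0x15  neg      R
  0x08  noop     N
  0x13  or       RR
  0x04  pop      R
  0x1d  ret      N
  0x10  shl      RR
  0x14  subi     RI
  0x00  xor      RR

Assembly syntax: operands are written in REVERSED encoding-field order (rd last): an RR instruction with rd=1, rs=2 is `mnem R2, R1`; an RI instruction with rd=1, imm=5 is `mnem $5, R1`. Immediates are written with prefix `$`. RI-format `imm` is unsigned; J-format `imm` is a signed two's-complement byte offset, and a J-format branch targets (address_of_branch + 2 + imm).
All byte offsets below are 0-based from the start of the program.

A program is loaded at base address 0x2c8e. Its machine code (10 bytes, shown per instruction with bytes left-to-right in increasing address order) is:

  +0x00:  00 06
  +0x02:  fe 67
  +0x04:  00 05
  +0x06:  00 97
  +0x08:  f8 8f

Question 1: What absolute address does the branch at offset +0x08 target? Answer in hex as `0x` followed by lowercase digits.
off 0x08: read f8 8f as little → 0x8ff8
  top 5b → 0x11 → je [J]
  [10:0] imm=2040 (s11→-8) = $-8
  target = base 0x2c8e + off 0x08 + 2 + imm -8 = 0x2c90

0x2c90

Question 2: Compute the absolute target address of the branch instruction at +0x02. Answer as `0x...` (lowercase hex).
0x2c90

@+02  little-endian(fe 67) = 0x67fe
  opcode bits[15:11]=0xc: call/J
  [10:0] imm=2046 (s11→-2) = $-2
  target = base 0x2c8e + off 0x02 + 2 + imm -2 = 0x2c90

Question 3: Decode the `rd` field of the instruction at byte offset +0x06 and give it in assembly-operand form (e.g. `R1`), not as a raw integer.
R3

+0x06: 00 97 ⇒ word 0x9700 (little)
  op=0x9700>>11=0x12 ⇒ band (RR)
  rd: (w>>9)&0x3=0x3 → R3
  rs: (w>>7)&0x3=0x2 → R2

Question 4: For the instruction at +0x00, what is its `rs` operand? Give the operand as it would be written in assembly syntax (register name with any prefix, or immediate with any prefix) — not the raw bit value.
+0x00: 00 06 ⇒ word 0x0600 (little)
  opcode bits[15:11]=0x0: xor/RR
  rd: (w>>9)&0x3=0x3 → R3
  rs: (w>>7)&0x3=0x0 → R0

R0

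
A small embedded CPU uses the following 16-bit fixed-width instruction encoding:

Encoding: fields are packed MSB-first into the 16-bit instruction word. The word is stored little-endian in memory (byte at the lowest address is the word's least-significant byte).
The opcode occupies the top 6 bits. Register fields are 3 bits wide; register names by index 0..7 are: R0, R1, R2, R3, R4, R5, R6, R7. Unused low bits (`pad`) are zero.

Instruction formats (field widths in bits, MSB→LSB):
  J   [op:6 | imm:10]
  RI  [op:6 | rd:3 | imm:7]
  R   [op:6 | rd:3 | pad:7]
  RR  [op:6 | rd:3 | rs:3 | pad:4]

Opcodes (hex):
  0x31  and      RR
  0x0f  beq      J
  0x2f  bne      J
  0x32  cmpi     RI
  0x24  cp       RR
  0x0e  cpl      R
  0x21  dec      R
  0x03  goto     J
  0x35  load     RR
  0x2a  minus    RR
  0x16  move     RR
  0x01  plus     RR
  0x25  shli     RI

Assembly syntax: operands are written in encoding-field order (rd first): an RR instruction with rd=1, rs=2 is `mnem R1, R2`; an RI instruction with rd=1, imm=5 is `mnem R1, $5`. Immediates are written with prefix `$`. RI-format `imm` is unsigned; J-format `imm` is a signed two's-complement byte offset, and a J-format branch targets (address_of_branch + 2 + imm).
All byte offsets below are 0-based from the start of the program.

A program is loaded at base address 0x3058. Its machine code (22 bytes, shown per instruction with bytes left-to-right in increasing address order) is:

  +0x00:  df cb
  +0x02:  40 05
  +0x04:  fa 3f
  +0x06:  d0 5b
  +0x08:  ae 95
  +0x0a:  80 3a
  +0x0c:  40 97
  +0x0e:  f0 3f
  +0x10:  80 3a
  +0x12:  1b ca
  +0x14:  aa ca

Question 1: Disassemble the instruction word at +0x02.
plus R2, R4

off 0x02: read 40 05 as little → 0x0540
  top 6b → 0x1 → plus [RR]
  rd: (w>>7)&0x7=0x2 → R2
  rs: (w>>4)&0x7=0x4 → R4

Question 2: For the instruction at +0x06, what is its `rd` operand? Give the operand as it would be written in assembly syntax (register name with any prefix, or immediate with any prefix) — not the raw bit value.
R7

off 0x06: read d0 5b as little → 0x5bd0
  opcode bits[15:10]=0x16: move/RR
  rd@[9:7]=0x7 ⇒ R7
  rs@[6:4]=0x5 ⇒ R5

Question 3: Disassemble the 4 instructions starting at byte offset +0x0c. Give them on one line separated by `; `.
off 0x0c: read 40 97 as little → 0x9740
  op=0x9740>>10=0x25 ⇒ shli (RI)
  rd@[9:7]=0x6 ⇒ R6
  imm@[6:0]=0x40 ⇒ $64
off 0x0e: read f0 3f as little → 0x3ff0
  op=0x3ff0>>10=0xf ⇒ beq (J)
  imm@[9:0]=0x3f0 (s10→-16) ⇒ $-16
off 0x10: read 80 3a as little → 0x3a80
  op=0x3a80>>10=0xe ⇒ cpl (R)
  rd@[9:7]=0x5 ⇒ R5
off 0x12: read 1b ca as little → 0xca1b
  op=0xca1b>>10=0x32 ⇒ cmpi (RI)
  rd@[9:7]=0x4 ⇒ R4
  imm@[6:0]=0x1b ⇒ $27

shli R6, $64; beq $-16; cpl R5; cmpi R4, $27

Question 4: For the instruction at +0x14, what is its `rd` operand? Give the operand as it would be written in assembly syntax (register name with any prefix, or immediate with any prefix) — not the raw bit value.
R5

off 0x14: read aa ca as little → 0xcaaa
  op=0xcaaa>>10=0x32 ⇒ cmpi (RI)
  rd: (w>>7)&0x7=0x5 → R5
  imm: (w>>0)&0x7f=0x2a → $42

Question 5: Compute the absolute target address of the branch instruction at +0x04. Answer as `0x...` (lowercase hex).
0x3058

[04] fa 3f → 0x3ffa
  opcode bits[15:10]=0xf: beq/J
  [9:0] imm=1018 (s10→-6) = $-6
  target = base 0x3058 + off 0x04 + 2 + imm -6 = 0x3058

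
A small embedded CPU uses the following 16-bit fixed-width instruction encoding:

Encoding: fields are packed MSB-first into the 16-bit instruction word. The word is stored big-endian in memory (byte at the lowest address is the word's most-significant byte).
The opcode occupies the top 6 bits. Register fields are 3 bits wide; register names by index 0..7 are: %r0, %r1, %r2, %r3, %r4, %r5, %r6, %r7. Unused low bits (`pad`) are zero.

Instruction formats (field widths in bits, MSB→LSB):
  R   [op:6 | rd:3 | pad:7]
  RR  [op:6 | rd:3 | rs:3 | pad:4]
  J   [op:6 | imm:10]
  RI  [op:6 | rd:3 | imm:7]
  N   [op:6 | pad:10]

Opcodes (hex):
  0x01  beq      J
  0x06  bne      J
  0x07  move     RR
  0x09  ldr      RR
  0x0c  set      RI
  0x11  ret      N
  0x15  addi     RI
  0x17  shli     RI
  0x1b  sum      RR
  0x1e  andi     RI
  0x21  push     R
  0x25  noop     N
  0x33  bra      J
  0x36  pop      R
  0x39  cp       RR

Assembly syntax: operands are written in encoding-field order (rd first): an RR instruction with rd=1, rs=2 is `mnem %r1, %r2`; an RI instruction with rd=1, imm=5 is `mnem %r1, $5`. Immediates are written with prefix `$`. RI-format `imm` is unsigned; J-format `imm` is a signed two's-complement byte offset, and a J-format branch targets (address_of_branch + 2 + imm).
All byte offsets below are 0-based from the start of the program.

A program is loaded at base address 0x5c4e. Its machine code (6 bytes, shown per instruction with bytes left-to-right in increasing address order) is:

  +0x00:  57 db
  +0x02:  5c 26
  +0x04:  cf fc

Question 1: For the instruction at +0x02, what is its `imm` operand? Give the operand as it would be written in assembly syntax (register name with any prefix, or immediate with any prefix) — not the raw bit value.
$38

@+02  big-endian(5c 26) = 0x5c26
  opcode bits[15:10]=0x17: shli/RI
  rd@[9:7]=0x0 ⇒ %r0
  imm@[6:0]=0x26 ⇒ $38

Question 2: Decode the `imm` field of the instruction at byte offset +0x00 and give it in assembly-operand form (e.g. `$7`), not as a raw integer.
$91

@+00  big-endian(57 db) = 0x57db
  top 6b → 0x15 → addi [RI]
  [9:7] rd=7 = %r7
  [6:0] imm=91 = $91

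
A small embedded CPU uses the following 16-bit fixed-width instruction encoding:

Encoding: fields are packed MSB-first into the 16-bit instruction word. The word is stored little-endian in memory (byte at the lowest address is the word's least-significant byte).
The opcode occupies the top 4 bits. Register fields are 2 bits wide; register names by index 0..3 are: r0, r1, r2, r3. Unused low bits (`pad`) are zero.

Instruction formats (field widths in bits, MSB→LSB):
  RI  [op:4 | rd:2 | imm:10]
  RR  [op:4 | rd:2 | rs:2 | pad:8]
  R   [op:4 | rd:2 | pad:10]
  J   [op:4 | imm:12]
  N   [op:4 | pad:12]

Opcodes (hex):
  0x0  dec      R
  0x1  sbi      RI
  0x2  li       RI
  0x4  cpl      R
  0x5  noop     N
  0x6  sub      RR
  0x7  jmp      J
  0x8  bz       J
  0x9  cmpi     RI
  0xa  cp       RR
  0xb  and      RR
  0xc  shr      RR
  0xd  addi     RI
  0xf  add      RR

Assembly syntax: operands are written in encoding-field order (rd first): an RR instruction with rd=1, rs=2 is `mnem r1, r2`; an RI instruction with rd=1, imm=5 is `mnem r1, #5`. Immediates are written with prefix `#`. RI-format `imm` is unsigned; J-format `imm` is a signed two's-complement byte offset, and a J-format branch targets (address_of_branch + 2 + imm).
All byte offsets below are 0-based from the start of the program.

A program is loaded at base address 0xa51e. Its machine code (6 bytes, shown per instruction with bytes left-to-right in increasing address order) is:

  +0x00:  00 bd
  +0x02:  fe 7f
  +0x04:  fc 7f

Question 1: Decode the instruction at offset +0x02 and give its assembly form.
jmp #-2

+0x02: fe 7f ⇒ word 0x7ffe (little)
  op=0x7ffe>>12=0x7 ⇒ jmp (J)
  imm: (w>>0)&0xfff=0xffe (s12→-2) → #-2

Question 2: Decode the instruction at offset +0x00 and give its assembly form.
off 0x00: read 00 bd as little → 0xbd00
  opcode bits[15:12]=0xb: and/RR
  rd: (w>>10)&0x3=0x3 → r3
  rs: (w>>8)&0x3=0x1 → r1

and r3, r1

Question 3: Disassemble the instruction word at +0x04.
jmp #-4

off 0x04: read fc 7f as little → 0x7ffc
  op=0x7ffc>>12=0x7 ⇒ jmp (J)
  [11:0] imm=4092 (s12→-4) = #-4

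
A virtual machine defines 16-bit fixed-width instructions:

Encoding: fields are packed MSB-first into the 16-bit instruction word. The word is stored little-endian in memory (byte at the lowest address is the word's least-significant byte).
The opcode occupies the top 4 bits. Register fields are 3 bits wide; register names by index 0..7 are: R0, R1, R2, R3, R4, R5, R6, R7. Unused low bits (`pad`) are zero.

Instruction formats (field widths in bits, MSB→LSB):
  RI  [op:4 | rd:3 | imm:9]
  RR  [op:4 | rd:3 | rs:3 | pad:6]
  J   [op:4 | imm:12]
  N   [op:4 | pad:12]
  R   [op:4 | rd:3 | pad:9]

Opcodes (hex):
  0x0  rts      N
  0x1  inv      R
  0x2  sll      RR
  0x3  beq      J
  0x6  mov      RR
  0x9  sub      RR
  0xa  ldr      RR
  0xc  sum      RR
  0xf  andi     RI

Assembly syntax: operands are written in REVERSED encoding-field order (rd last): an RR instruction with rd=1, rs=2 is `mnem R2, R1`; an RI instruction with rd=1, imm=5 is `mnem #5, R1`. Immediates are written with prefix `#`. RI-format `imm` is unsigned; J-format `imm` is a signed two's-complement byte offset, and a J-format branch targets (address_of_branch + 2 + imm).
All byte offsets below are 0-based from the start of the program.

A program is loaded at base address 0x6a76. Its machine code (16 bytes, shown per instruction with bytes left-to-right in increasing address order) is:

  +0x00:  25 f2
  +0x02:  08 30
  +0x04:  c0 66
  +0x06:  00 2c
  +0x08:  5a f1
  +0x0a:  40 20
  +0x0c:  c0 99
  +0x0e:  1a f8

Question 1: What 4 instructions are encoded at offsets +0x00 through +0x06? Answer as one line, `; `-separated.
andi #37, R1; beq #8; mov R3, R3; sll R0, R6

off 0x00: read 25 f2 as little → 0xf225
  op=0xf225>>12=0xf ⇒ andi (RI)
  rd: (w>>9)&0x7=0x1 → R1
  imm: (w>>0)&0x1ff=0x25 → #37
off 0x02: read 08 30 as little → 0x3008
  op=0x3008>>12=0x3 ⇒ beq (J)
  imm: (w>>0)&0xfff=0x8 → #8
off 0x04: read c0 66 as little → 0x66c0
  op=0x66c0>>12=0x6 ⇒ mov (RR)
  rd: (w>>9)&0x7=0x3 → R3
  rs: (w>>6)&0x7=0x3 → R3
off 0x06: read 00 2c as little → 0x2c00
  op=0x2c00>>12=0x2 ⇒ sll (RR)
  rd: (w>>9)&0x7=0x6 → R6
  rs: (w>>6)&0x7=0x0 → R0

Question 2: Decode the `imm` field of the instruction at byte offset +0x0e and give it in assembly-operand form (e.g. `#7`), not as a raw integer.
off 0x0e: read 1a f8 as little → 0xf81a
  op=0xf81a>>12=0xf ⇒ andi (RI)
  [11:9] rd=4 = R4
  [8:0] imm=26 = #26

#26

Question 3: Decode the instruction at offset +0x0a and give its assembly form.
@+0a  little-endian(40 20) = 0x2040
  opcode bits[15:12]=0x2: sll/RR
  [11:9] rd=0 = R0
  [8:6] rs=1 = R1

sll R1, R0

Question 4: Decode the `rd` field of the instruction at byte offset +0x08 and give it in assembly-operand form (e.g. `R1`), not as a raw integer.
R0

off 0x08: read 5a f1 as little → 0xf15a
  op=0xf15a>>12=0xf ⇒ andi (RI)
  [11:9] rd=0 = R0
  [8:0] imm=346 = #346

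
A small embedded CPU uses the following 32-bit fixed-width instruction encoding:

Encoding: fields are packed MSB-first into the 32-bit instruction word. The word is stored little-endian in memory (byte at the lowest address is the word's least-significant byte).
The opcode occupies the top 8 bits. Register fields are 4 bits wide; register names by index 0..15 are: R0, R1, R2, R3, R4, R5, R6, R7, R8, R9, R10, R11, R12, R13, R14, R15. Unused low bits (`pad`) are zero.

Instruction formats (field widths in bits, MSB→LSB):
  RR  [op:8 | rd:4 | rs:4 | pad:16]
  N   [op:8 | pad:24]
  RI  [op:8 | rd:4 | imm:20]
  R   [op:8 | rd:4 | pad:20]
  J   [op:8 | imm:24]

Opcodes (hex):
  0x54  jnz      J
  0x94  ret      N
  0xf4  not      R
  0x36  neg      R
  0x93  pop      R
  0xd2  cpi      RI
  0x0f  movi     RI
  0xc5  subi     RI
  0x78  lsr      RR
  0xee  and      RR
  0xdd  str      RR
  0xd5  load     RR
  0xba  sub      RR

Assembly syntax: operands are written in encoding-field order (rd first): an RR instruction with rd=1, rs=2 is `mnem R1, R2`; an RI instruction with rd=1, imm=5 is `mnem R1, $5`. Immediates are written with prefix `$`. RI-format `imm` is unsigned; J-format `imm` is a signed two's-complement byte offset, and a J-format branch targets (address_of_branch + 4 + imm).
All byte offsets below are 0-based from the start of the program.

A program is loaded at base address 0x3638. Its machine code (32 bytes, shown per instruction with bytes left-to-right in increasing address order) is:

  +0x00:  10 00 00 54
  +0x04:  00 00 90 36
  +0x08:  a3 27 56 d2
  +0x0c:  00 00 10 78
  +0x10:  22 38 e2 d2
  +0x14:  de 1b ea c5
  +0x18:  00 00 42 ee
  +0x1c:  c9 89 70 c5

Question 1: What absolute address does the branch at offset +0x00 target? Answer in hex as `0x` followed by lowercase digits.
@+00  little-endian(10 00 00 54) = 0x54000010
  opcode bits[31:24]=0x54: jnz/J
  [23:0] imm=16 = $16
  target = base 0x3638 + off 0x00 + 4 + imm 16 = 0x364c

0x364c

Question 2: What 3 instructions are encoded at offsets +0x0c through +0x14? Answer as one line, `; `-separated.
lsr R1, R0; cpi R14, $145442; subi R14, $662494

[0c] 00 00 10 78 → 0x78100000
  top 8b → 0x78 → lsr [RR]
  rd: (w>>20)&0xf=0x1 → R1
  rs: (w>>16)&0xf=0x0 → R0
[10] 22 38 e2 d2 → 0xd2e23822
  top 8b → 0xd2 → cpi [RI]
  rd: (w>>20)&0xf=0xe → R14
  imm: (w>>0)&0xfffff=0x23822 → $145442
[14] de 1b ea c5 → 0xc5ea1bde
  top 8b → 0xc5 → subi [RI]
  rd: (w>>20)&0xf=0xe → R14
  imm: (w>>0)&0xfffff=0xa1bde → $662494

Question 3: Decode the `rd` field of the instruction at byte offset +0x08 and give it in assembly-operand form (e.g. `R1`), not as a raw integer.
[08] a3 27 56 d2 → 0xd25627a3
  op=0xd25627a3>>24=0xd2 ⇒ cpi (RI)
  [23:20] rd=5 = R5
  [19:0] imm=403363 = $403363

R5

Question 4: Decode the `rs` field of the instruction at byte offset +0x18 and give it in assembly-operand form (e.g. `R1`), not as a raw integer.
@+18  little-endian(00 00 42 ee) = 0xee420000
  opcode bits[31:24]=0xee: and/RR
  rd: (w>>20)&0xf=0x4 → R4
  rs: (w>>16)&0xf=0x2 → R2

R2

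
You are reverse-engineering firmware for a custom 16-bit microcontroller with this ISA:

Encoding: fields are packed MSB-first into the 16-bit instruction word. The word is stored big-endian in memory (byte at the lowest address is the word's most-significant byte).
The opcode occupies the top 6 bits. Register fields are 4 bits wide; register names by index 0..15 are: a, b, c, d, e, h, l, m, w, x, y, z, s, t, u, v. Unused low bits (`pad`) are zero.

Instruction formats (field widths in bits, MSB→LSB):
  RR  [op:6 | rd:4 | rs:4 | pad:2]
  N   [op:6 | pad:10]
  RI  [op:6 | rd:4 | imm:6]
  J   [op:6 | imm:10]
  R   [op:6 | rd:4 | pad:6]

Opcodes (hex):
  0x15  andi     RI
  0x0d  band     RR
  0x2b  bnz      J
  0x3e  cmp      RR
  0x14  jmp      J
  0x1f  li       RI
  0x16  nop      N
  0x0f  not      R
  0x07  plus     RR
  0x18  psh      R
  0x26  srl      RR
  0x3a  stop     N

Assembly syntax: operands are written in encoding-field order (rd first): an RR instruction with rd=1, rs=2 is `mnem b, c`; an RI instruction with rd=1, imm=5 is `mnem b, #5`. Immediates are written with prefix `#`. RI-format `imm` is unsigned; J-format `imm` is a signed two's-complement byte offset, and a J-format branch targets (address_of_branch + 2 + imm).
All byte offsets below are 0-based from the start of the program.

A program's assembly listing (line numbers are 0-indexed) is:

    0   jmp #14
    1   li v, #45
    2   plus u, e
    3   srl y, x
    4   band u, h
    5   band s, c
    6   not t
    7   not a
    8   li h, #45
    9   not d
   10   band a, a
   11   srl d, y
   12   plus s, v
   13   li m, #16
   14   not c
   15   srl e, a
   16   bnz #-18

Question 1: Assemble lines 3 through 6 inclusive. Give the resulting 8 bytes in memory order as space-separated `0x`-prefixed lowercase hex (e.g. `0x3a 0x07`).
L3: srl op=0x26:6|rd=10:4|rs=9:4|pad=0:2 ⇒ 0x9aa4 ⇒ big 9a a4
L4: band op=0xd:6|rd=14:4|rs=5:4|pad=0:2 ⇒ 0x3794 ⇒ big 37 94
L5: band op=0xd:6|rd=12:4|rs=2:4|pad=0:2 ⇒ 0x3708 ⇒ big 37 08
L6: not op=0xf:6|rd=13:4|pad=0:6 ⇒ 0x3f40 ⇒ big 3f 40

0x9a 0xa4 0x37 0x94 0x37 0x08 0x3f 0x40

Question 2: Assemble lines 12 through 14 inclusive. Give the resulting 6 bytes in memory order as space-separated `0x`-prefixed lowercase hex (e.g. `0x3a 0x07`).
L12: plus op=0x7:6|rd=12:4|rs=15:4|pad=0:2 ⇒ 0x1f3c ⇒ big 1f 3c
L13: li op=0x1f:6|rd=7:4|imm=16:6 ⇒ 0x7dd0 ⇒ big 7d d0
L14: not op=0xf:6|rd=2:4|pad=0:6 ⇒ 0x3c80 ⇒ big 3c 80

0x1f 0x3c 0x7d 0xd0 0x3c 0x80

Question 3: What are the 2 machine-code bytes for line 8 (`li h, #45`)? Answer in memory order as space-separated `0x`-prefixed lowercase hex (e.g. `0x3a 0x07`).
0x7d 0x6d

L8: li op=0x1f:6|rd=5:4|imm=45:6 ⇒ 0x7d6d ⇒ big 7d 6d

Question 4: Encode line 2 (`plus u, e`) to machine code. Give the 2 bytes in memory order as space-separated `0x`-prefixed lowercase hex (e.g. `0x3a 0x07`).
0x1f 0x90

L2: plus op=0x7:6|rd=14:4|rs=4:4|pad=0:2 ⇒ 0x1f90 ⇒ big 1f 90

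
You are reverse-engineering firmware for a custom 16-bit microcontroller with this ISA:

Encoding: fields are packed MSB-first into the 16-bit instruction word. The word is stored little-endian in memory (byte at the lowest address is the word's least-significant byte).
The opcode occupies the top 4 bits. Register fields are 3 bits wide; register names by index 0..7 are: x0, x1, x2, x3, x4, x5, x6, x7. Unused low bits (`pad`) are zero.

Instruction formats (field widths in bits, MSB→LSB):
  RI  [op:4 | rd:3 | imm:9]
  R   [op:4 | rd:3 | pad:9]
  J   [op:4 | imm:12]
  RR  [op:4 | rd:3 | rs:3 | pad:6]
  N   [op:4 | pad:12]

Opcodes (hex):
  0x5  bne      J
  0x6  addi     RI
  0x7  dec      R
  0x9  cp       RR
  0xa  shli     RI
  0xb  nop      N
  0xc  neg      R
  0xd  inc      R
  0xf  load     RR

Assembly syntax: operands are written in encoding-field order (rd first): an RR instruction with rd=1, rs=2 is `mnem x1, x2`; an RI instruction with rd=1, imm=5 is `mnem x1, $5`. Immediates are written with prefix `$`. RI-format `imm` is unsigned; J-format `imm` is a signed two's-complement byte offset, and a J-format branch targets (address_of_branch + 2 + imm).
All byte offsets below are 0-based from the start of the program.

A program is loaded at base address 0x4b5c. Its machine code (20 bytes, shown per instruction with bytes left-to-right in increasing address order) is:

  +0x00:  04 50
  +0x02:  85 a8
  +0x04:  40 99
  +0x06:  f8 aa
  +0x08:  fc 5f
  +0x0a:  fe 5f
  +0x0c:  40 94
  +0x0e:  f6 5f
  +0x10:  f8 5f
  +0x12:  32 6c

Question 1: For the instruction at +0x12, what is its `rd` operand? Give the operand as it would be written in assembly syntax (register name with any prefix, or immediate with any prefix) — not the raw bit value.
[12] 32 6c → 0x6c32
  opcode bits[15:12]=0x6: addi/RI
  rd: (w>>9)&0x7=0x6 → x6
  imm: (w>>0)&0x1ff=0x32 → $50

x6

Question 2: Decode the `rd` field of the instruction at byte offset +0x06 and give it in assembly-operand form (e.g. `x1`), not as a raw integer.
@+06  little-endian(f8 aa) = 0xaaf8
  op=0xaaf8>>12=0xa ⇒ shli (RI)
  rd@[11:9]=0x5 ⇒ x5
  imm@[8:0]=0xf8 ⇒ $248

x5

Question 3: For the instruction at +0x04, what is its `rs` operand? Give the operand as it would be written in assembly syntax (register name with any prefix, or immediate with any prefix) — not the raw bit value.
[04] 40 99 → 0x9940
  opcode bits[15:12]=0x9: cp/RR
  rd: (w>>9)&0x7=0x4 → x4
  rs: (w>>6)&0x7=0x5 → x5

x5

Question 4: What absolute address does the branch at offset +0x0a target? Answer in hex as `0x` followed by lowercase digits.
0x4b66

+0x0a: fe 5f ⇒ word 0x5ffe (little)
  op=0x5ffe>>12=0x5 ⇒ bne (J)
  imm: (w>>0)&0xfff=0xffe (s12→-2) → $-2
  target = base 0x4b5c + off 0x0a + 2 + imm -2 = 0x4b66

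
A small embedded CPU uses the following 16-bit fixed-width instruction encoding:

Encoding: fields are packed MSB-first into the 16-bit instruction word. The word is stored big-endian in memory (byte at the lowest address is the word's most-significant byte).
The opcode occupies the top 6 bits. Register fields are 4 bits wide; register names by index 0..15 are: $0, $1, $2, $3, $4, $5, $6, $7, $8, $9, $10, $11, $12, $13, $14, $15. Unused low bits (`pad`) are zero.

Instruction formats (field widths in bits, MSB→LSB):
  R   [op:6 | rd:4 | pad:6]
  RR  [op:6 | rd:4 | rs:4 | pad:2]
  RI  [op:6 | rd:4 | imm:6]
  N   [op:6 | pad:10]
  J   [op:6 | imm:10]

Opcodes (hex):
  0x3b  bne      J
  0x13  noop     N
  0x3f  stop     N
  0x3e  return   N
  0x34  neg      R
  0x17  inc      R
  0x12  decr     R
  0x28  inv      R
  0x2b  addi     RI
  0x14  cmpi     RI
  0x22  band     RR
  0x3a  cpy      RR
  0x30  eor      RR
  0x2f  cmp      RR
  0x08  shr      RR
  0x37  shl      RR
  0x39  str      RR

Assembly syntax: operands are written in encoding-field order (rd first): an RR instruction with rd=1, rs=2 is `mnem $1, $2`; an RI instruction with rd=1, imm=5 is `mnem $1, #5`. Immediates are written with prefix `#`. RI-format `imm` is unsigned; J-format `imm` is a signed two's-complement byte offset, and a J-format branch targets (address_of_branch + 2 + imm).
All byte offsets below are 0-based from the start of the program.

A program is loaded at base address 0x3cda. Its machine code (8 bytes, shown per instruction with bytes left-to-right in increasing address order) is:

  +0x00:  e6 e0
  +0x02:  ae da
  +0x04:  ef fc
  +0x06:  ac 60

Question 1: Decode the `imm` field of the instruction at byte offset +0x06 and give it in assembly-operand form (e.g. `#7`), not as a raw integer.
+0x06: ac 60 ⇒ word 0xac60 (big)
  top 6b → 0x2b → addi [RI]
  rd@[9:6]=0x1 ⇒ $1
  imm@[5:0]=0x20 ⇒ #32

#32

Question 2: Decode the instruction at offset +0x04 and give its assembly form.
off 0x04: read ef fc as big → 0xeffc
  opcode bits[15:10]=0x3b: bne/J
  imm@[9:0]=0x3fc (s10→-4) ⇒ #-4

bne #-4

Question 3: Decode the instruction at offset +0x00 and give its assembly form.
str $11, $8

@+00  big-endian(e6 e0) = 0xe6e0
  opcode bits[15:10]=0x39: str/RR
  rd@[9:6]=0xb ⇒ $11
  rs@[5:2]=0x8 ⇒ $8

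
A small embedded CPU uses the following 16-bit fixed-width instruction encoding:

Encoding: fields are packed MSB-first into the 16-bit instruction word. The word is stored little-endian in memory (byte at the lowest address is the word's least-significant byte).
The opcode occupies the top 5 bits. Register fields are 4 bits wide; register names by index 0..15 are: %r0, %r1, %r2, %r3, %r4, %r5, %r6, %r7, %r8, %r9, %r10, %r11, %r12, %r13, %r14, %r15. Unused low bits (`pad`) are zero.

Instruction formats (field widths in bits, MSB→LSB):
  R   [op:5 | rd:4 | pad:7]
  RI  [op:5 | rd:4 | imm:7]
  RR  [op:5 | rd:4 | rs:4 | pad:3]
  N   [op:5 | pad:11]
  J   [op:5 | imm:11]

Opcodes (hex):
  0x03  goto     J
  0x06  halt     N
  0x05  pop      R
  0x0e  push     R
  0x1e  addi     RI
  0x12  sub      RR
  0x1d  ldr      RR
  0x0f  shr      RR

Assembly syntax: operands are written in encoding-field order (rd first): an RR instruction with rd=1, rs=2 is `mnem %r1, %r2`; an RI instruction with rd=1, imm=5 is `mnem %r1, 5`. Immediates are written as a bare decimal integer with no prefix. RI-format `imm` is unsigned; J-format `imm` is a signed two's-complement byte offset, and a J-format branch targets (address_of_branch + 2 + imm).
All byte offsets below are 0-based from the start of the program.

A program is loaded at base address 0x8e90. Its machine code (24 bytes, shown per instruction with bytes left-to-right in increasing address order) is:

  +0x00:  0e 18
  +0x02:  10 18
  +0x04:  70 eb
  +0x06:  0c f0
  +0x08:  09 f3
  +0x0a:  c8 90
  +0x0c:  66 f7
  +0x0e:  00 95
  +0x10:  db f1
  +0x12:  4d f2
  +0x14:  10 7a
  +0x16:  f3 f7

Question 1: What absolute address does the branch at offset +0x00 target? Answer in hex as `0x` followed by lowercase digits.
0x8ea0

[00] 0e 18 → 0x180e
  top 5b → 0x3 → goto [J]
  imm: (w>>0)&0x7ff=0xe → 14
  target = base 0x8e90 + off 0x00 + 2 + imm 14 = 0x8ea0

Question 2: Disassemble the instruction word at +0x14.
+0x14: 10 7a ⇒ word 0x7a10 (little)
  opcode bits[15:11]=0xf: shr/RR
  rd@[10:7]=0x4 ⇒ %r4
  rs@[6:3]=0x2 ⇒ %r2

shr %r4, %r2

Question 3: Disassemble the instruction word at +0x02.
goto 16

[02] 10 18 → 0x1810
  opcode bits[15:11]=0x3: goto/J
  [10:0] imm=16 = 16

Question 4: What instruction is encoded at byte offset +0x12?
addi %r4, 77

[12] 4d f2 → 0xf24d
  top 5b → 0x1e → addi [RI]
  [10:7] rd=4 = %r4
  [6:0] imm=77 = 77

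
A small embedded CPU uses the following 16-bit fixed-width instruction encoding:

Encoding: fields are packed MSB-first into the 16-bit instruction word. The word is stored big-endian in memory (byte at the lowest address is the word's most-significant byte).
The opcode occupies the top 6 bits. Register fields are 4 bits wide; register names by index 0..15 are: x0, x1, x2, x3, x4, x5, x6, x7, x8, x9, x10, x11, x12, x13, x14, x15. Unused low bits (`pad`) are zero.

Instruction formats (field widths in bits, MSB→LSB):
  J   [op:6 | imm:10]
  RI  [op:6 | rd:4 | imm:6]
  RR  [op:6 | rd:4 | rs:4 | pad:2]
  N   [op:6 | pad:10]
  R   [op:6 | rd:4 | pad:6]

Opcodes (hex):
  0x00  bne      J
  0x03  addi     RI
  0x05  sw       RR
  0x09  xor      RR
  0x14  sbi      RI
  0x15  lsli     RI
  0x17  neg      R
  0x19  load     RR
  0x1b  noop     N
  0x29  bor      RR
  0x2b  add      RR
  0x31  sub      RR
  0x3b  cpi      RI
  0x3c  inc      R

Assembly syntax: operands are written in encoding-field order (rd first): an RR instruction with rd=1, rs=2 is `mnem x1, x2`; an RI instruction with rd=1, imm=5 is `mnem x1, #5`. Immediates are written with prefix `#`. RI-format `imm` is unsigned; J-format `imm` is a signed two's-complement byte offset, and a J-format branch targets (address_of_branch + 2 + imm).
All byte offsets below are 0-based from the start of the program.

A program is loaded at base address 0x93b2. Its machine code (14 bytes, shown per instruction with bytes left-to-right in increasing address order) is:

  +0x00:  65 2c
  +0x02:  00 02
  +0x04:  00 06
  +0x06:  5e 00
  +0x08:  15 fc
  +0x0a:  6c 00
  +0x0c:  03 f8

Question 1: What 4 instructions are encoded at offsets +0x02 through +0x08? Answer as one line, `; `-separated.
bne #2; bne #6; neg x8; sw x7, x15

@+02  big-endian(00 02) = 0x0002
  top 6b → 0x0 → bne [J]
  imm@[9:0]=0x2 ⇒ #2
@+04  big-endian(00 06) = 0x0006
  top 6b → 0x0 → bne [J]
  imm@[9:0]=0x6 ⇒ #6
@+06  big-endian(5e 00) = 0x5e00
  top 6b → 0x17 → neg [R]
  rd@[9:6]=0x8 ⇒ x8
@+08  big-endian(15 fc) = 0x15fc
  top 6b → 0x5 → sw [RR]
  rd@[9:6]=0x7 ⇒ x7
  rs@[5:2]=0xf ⇒ x15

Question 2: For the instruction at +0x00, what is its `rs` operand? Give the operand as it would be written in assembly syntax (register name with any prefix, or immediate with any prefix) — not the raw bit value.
x11

[00] 65 2c → 0x652c
  opcode bits[15:10]=0x19: load/RR
  rd@[9:6]=0x4 ⇒ x4
  rs@[5:2]=0xb ⇒ x11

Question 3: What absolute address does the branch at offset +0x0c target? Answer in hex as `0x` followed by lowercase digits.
0x93b8

off 0x0c: read 03 f8 as big → 0x03f8
  op=0x03f8>>10=0x0 ⇒ bne (J)
  imm: (w>>0)&0x3ff=0x3f8 (s10→-8) → #-8
  target = base 0x93b2 + off 0x0c + 2 + imm -8 = 0x93b8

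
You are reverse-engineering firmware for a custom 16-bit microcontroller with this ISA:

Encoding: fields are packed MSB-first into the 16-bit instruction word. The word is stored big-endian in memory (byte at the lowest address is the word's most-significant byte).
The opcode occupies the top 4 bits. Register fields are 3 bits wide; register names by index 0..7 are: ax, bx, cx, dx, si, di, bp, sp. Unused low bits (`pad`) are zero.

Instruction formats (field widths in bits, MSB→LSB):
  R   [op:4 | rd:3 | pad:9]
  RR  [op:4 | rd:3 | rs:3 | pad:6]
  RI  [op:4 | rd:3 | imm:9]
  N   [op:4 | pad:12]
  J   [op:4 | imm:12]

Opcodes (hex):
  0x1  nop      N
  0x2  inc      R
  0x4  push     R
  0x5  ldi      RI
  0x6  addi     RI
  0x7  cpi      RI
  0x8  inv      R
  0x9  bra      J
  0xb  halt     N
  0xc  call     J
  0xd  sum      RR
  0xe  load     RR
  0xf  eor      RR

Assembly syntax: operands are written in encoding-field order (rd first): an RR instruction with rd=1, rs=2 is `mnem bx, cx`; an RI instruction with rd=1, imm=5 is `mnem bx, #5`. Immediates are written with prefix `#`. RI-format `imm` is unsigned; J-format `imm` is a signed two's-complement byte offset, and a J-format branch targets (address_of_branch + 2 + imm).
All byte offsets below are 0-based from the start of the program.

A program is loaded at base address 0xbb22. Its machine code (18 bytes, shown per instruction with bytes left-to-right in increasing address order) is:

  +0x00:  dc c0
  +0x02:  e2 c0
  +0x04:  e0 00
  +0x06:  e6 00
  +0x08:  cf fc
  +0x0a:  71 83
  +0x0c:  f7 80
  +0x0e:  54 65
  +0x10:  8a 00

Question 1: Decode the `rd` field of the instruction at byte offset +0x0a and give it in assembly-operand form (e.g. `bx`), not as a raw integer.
ax

off 0x0a: read 71 83 as big → 0x7183
  top 4b → 0x7 → cpi [RI]
  rd@[11:9]=0x0 ⇒ ax
  imm@[8:0]=0x183 ⇒ #387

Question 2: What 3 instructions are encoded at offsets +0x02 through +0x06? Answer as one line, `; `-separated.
load bx, dx; load ax, ax; load dx, ax

@+02  big-endian(e2 c0) = 0xe2c0
  top 4b → 0xe → load [RR]
  rd: (w>>9)&0x7=0x1 → bx
  rs: (w>>6)&0x7=0x3 → dx
@+04  big-endian(e0 00) = 0xe000
  top 4b → 0xe → load [RR]
  rd: (w>>9)&0x7=0x0 → ax
  rs: (w>>6)&0x7=0x0 → ax
@+06  big-endian(e6 00) = 0xe600
  top 4b → 0xe → load [RR]
  rd: (w>>9)&0x7=0x3 → dx
  rs: (w>>6)&0x7=0x0 → ax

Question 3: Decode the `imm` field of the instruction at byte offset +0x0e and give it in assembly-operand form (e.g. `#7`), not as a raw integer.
[0e] 54 65 → 0x5465
  top 4b → 0x5 → ldi [RI]
  rd@[11:9]=0x2 ⇒ cx
  imm@[8:0]=0x65 ⇒ #101

#101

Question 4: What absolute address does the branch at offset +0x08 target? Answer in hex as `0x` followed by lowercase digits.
@+08  big-endian(cf fc) = 0xcffc
  opcode bits[15:12]=0xc: call/J
  imm@[11:0]=0xffc (s12→-4) ⇒ #-4
  target = base 0xbb22 + off 0x08 + 2 + imm -4 = 0xbb28

0xbb28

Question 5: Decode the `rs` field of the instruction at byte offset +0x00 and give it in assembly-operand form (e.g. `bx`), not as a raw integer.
[00] dc c0 → 0xdcc0
  top 4b → 0xd → sum [RR]
  [11:9] rd=6 = bp
  [8:6] rs=3 = dx

dx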